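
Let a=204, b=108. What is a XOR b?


204 ^ 108 = 160

160


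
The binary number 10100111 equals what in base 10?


10100111 in decimal = 167

167


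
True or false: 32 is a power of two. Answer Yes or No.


0b100000. Only one bit set => Yes

Yes


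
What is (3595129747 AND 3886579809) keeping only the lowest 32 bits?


Step 1: 3595129747 & 3886579809 = 3322413057
Step 2: 3322413057 & 4294967295 = 3322413057

3322413057


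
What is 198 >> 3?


0b11000110 >> 3 = 0b11000 = 24

24


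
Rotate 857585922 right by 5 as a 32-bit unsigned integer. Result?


Rotate 0b110011000111011011100100000010 right by 5 (32-bit) = 0b10001100110001110110111001000 = 295235016

295235016


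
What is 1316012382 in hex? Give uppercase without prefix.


1316012382 = 4E70C15E hex

4E70C15E


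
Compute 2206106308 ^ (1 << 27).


2206106308 ^ (1 << 27) = 2206106308 ^ 134217728 = 2340324036

2340324036


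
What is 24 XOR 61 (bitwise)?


0b11000 ^ 0b111101 = 0b100101 = 37

37


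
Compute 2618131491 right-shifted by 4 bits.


0b10011100000011011000010000100011 >> 4 = 0b1001110000001101100001000010 = 163633218

163633218


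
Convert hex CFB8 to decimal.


CFB8 hex = 53176 decimal

53176


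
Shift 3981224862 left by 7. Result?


0b11101101010011001010101110011110 << 7 = 0b111011010100110010101011100111100000000 = 509596782336

509596782336


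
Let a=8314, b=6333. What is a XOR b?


8314 ^ 6333 = 14535

14535


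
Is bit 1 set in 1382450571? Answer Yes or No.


0b1010010011001101000010110001011, bit 1 = 1. Yes

Yes


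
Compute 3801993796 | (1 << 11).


3801993796 | (1 << 11) = 3801993796 | 2048 = 3801995844

3801995844


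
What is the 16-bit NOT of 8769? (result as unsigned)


~0b10001001000001 = 0b1101110110111110 = 56766 (16-bit unsigned)

56766


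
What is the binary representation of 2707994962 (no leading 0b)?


2707994962 = 10100001011010001011100101010010 in binary

10100001011010001011100101010010


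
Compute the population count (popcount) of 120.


0b1111000 has 4 set bits

4


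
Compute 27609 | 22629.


0b110101111011001 | 0b101100001100101 = 0b111101111111101 = 31741

31741


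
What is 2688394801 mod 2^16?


2688394801 & 65535 = 42545

42545


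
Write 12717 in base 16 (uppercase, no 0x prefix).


12717 = 31AD hex

31AD


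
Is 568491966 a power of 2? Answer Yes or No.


0b100001111000100111111110111110. Multiple bits set => No

No


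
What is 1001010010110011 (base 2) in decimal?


1001010010110011 in decimal = 38067

38067


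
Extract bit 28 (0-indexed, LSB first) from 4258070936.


0b11111101110011010000000110011000, position 28 = 1

1


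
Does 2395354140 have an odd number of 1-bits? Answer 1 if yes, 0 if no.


0b10001110110001100011010000011100 has 14 ones => parity 0

0


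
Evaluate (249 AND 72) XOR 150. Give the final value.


Step 1: 249 & 72 = 72
Step 2: 72 ^ 150 = 222

222


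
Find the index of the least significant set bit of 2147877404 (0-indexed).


0b10000000000001100000001000011100. Lowest set bit at position 2

2


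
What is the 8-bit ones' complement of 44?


44 ^ 255 = 211

211


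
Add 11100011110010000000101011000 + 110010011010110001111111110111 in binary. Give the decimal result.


11100011110010000000101011000 + 110010011010110001111111110111 = 1001110111001000010000101001111 = 1323573583

1323573583


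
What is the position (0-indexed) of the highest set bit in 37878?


0b1001001111110110. Highest set bit at position 15

15


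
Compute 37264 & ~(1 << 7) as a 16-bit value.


37264 & ~(1 << 7) = 37136

37136


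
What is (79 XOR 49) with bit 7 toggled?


Step 1: 79 ^ 49 = 126
Step 2: 126 ^ (1 << 7) = 126 ^ 128 = 254

254


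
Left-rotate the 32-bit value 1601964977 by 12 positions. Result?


Rotate 0b1011111011111000000101110110001 left by 12 (32-bit) = 0b11000000101110110001010111110111 = 3233486327

3233486327


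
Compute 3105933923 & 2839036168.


0b10111001001000001100101001100011 & 0b10101001001110000100000100001000 = 0b10101001001000000100000000000000 = 2837463040

2837463040


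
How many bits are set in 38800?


0b1001011110010000 has 7 set bits

7


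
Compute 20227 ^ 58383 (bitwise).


0b100111100000011 ^ 0b1110010000001111 = 0b1010101100001100 = 43788

43788


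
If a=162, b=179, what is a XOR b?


162 ^ 179 = 17

17


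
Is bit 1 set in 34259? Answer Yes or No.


0b1000010111010011, bit 1 = 1. Yes

Yes


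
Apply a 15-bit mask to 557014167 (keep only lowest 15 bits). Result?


557014167 & 32767 = 23703

23703


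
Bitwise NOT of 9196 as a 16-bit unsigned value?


~0b10001111101100 = 0b1101110000010011 = 56339 (16-bit unsigned)

56339


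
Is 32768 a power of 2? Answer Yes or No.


0b1000000000000000. Only one bit set => Yes

Yes


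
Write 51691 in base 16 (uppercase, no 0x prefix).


51691 = C9EB hex

C9EB


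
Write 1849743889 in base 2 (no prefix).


1849743889 = 1101110010000001101101000010001 in binary

1101110010000001101101000010001


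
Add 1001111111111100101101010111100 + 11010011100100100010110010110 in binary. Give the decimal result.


1001111111111100101101010111100 + 11010011100100100010110010110 = 1101010011100001010000001010010 = 1785765970

1785765970


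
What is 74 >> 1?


0b1001010 >> 1 = 0b100101 = 37

37


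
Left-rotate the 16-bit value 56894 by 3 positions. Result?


Rotate 0b1101111000111110 left by 3 (16-bit) = 0b1111000111110110 = 61942

61942


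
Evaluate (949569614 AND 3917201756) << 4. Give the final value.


Step 1: 949569614 & 3917201756 = 672743500
Step 2: 672743500 << 4 = 10763896000

10763896000


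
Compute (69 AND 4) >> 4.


Step 1: 69 & 4 = 4
Step 2: 4 >> 4 = 0

0


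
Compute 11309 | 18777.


0b10110000101101 | 0b100100101011001 = 0b110110101111101 = 28029

28029


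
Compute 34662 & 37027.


0b1000011101100110 & 0b1001000010100011 = 0b1000000000100010 = 32802

32802


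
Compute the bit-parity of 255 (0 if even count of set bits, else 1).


0b11111111 has 8 ones => parity 0

0


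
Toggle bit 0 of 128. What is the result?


128 ^ (1 << 0) = 128 ^ 1 = 129

129


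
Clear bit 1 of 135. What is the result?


135 & ~(1 << 1) = 133

133


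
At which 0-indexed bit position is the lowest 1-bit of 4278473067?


0b11111111000001000101000101101011. Lowest set bit at position 0

0


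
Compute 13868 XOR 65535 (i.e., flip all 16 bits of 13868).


13868 ^ 65535 = 51667

51667


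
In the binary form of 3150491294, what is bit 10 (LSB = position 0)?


0b10111011110010001010111010011110, position 10 = 1

1


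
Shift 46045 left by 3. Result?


0b1011001111011101 << 3 = 0b1011001111011101000 = 368360

368360


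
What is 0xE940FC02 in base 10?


E940FC02 hex = 3913350146 decimal

3913350146


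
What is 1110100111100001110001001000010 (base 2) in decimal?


1110100111100001110001001000010 in decimal = 1961943618

1961943618


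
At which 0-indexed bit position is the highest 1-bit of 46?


0b101110. Highest set bit at position 5

5


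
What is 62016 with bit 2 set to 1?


62016 | (1 << 2) = 62016 | 4 = 62020

62020


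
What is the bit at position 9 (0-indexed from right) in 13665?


0b11010101100001, position 9 = 0

0


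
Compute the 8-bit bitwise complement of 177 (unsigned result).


~0b10110001 = 0b1001110 = 78 (8-bit unsigned)

78


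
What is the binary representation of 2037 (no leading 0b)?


2037 = 11111110101 in binary

11111110101


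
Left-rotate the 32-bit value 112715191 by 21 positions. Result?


Rotate 0b110101101111110010110110111 left by 21 (32-bit) = 0b10110110111000001101011011111100 = 3068188412

3068188412


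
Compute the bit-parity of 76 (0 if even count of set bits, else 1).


0b1001100 has 3 ones => parity 1

1


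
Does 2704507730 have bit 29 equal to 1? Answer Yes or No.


0b10100001001100111000001101010010, bit 29 = 1. Yes

Yes


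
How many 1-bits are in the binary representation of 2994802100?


0b10110010100000010000110110110100 has 13 set bits

13


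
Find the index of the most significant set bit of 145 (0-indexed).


0b10010001. Highest set bit at position 7

7


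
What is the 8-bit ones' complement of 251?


251 ^ 255 = 4

4


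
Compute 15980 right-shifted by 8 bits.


0b11111001101100 >> 8 = 0b111110 = 62

62


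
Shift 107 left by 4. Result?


0b1101011 << 4 = 0b11010110000 = 1712

1712


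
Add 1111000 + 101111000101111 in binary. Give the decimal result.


1111000 + 101111000101111 = 101111010100111 = 24231

24231


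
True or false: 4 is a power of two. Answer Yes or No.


0b100. Only one bit set => Yes

Yes


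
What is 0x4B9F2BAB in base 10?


4B9F2BAB hex = 1268722603 decimal

1268722603


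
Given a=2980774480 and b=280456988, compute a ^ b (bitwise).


2980774480 ^ 280456988 = 2702994764

2702994764


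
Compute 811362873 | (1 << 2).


811362873 | (1 << 2) = 811362873 | 4 = 811362877

811362877


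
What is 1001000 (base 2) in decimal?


1001000 in decimal = 72

72


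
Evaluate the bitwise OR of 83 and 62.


0b1010011 | 0b111110 = 0b1111111 = 127

127


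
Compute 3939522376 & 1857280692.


0b11101010110100000101011101001000 & 0b1101110101100111101101010110100 = 0b1101010100100000101001000000000 = 1787843072

1787843072


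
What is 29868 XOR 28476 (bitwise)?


0b111010010101100 ^ 0b110111100111100 = 0b1101110010000 = 7056

7056


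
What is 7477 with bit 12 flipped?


7477 ^ (1 << 12) = 7477 ^ 4096 = 3381

3381


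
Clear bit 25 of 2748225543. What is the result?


2748225543 & ~(1 << 25) = 2714671111

2714671111


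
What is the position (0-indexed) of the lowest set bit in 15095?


0b11101011110111. Lowest set bit at position 0

0


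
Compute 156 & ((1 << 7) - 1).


156 & 127 = 28

28


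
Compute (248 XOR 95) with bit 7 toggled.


Step 1: 248 ^ 95 = 167
Step 2: 167 ^ (1 << 7) = 167 ^ 128 = 39

39


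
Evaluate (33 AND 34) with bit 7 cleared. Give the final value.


Step 1: 33 & 34 = 32
Step 2: 32 & ~(1 << 7) = 32

32


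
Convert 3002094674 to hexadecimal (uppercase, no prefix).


3002094674 = B2F05452 hex

B2F05452


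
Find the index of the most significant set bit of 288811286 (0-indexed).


0b10001001101101110100100010110. Highest set bit at position 28

28


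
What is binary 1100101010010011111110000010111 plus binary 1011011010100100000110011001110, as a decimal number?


1100101010010011111110000010111 + 1011011010100100000110011001110 = 11000000100111000000100011100101 = 3231451365

3231451365


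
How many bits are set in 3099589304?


0b10111000101111111111101010111000 has 21 set bits

21


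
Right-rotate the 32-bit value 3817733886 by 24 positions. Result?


Rotate 0b11100011100011011111111011111110 right by 24 (32-bit) = 0b10001101111111101111111011100011 = 2382298851

2382298851


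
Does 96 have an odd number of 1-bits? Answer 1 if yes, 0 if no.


0b1100000 has 2 ones => parity 0

0


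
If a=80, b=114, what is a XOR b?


80 ^ 114 = 34

34


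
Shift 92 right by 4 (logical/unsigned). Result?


0b1011100 >> 4 = 0b101 = 5

5


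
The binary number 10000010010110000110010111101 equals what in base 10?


10000010010110000110010111101 in decimal = 273353917

273353917


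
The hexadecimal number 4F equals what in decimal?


4F hex = 79 decimal

79


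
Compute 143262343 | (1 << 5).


143262343 | (1 << 5) = 143262343 | 32 = 143262375

143262375


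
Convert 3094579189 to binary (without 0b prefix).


3094579189 = 10111000011100111000011111110101 in binary

10111000011100111000011111110101


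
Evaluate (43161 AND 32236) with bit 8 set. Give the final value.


Step 1: 43161 & 32236 = 10376
Step 2: 10376 | (1 << 8) = 10376 | 256 = 10632

10632


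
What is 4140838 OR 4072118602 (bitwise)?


0b1111110010111100100110 | 0b11110010101101111001100101001010 = 0b11110010101111111011111101101110 = 4072652654

4072652654


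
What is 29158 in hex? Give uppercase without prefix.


29158 = 71E6 hex

71E6


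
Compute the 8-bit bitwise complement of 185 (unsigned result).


~0b10111001 = 0b1000110 = 70 (8-bit unsigned)

70


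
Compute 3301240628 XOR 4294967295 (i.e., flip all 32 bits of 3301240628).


3301240628 ^ 4294967295 = 993726667

993726667


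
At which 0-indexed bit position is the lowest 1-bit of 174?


0b10101110. Lowest set bit at position 1

1


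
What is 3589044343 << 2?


0b11010101111011000111100001110111 << 2 = 0b1101010111101100011110000111011100 = 14356177372

14356177372


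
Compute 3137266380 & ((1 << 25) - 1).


3137266380 & 33554431 = 16704204

16704204


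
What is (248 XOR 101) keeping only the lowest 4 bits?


Step 1: 248 ^ 101 = 157
Step 2: 157 & 15 = 13

13


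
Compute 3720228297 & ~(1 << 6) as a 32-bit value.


3720228297 & ~(1 << 6) = 3720228233

3720228233


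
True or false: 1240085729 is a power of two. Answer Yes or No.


0b1001001111010100011010011100001. Multiple bits set => No

No


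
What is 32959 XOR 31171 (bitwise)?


0b1000000010111111 ^ 0b111100111000011 = 0b1111100101111100 = 63868

63868


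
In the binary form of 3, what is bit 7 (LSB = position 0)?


0b11, position 7 = 0

0


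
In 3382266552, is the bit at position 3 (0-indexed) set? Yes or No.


0b11001001100110010100101010111000, bit 3 = 1. Yes

Yes


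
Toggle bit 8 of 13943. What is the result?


13943 ^ (1 << 8) = 13943 ^ 256 = 14199

14199


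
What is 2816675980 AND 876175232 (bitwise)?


0b10100111111000110001000010001100 & 0b110100001110010101111110000000 = 0b100100001000010001000010000000 = 606146688

606146688


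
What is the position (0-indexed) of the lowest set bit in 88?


0b1011000. Lowest set bit at position 3

3


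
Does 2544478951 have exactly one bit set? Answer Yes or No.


0b10010111101010011010101011100111. Multiple bits set => No

No


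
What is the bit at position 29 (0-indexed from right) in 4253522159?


0b11111101100001111001100011101111, position 29 = 1

1


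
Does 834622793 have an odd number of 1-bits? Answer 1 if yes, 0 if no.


0b110001101111110101010101001001 has 17 ones => parity 1

1


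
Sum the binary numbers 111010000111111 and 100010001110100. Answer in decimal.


111010000111111 + 100010001110100 = 1011100010110011 = 47283

47283


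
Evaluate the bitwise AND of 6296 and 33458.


0b1100010011000 & 0b1000001010110010 = 0b10010000 = 144

144


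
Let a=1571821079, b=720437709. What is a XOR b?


1571821079 ^ 720437709 = 2000754650

2000754650


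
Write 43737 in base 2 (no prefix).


43737 = 1010101011011001 in binary

1010101011011001


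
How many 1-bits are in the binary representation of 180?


0b10110100 has 4 set bits

4


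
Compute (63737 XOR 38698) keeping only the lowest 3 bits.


Step 1: 63737 ^ 38698 = 28627
Step 2: 28627 & 7 = 3

3


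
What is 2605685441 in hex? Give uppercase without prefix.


2605685441 = 9B4F9AC1 hex

9B4F9AC1


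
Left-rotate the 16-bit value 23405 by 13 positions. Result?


Rotate 0b101101101101101 left by 13 (16-bit) = 0b1010101101101101 = 43885

43885


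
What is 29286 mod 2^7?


29286 & 127 = 102

102


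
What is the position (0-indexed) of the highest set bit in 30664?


0b111011111001000. Highest set bit at position 14

14


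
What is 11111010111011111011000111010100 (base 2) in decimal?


11111010111011111011000111010100 in decimal = 4210012628

4210012628


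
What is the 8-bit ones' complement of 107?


107 ^ 255 = 148

148


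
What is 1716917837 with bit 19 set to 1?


1716917837 | (1 << 19) = 1716917837 | 524288 = 1717442125

1717442125


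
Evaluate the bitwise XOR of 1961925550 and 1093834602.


0b1110100111100001001101110101110 ^ 0b1000001001100101001011101101010 = 0b110101110000100000110011000100 = 901909700

901909700


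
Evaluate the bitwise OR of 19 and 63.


0b10011 | 0b111111 = 0b111111 = 63

63


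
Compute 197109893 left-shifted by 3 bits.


0b1011101111111010100010000101 << 3 = 0b1011101111111010100010000101000 = 1576879144

1576879144


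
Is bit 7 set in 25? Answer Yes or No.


0b11001, bit 7 = 0. No

No


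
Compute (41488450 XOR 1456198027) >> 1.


Step 1: 41488450 ^ 1456198027 = 1421001161
Step 2: 1421001161 >> 1 = 710500580

710500580


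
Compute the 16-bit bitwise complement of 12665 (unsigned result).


~0b11000101111001 = 0b1100111010000110 = 52870 (16-bit unsigned)

52870


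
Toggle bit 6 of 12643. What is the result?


12643 ^ (1 << 6) = 12643 ^ 64 = 12579

12579


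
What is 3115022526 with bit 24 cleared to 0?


3115022526 & ~(1 << 24) = 3098245310

3098245310


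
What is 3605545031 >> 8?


0b11010110111010000100000001000111 >> 8 = 0b110101101110100001000000 = 14084160

14084160


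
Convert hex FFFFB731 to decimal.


FFFFB731 hex = 4294948657 decimal

4294948657


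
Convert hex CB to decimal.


CB hex = 203 decimal

203


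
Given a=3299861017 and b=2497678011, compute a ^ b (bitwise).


3299861017 ^ 2497678011 = 1349544098

1349544098


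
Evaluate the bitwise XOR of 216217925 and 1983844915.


0b1100111000110011100101000101 ^ 0b1110110001111110001001000110011 = 0b1111010110111000010101101110110 = 2061249398

2061249398


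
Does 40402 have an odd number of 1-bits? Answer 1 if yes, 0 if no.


0b1001110111010010 has 9 ones => parity 1

1


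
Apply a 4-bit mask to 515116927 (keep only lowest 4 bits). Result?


515116927 & 15 = 15

15


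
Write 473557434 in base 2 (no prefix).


473557434 = 11100001110011110100110111010 in binary

11100001110011110100110111010


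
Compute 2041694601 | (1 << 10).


2041694601 | (1 << 10) = 2041694601 | 1024 = 2041695625

2041695625


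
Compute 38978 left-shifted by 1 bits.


0b1001100001000010 << 1 = 0b10011000010000100 = 77956

77956


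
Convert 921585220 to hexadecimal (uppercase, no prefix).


921585220 = 36EE4644 hex

36EE4644


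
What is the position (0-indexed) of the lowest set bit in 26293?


0b110011010110101. Lowest set bit at position 0

0


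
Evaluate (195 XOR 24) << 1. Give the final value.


Step 1: 195 ^ 24 = 219
Step 2: 219 << 1 = 438

438


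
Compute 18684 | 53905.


0b100100011111100 | 0b1101001010010001 = 0b1101101011111101 = 56061

56061


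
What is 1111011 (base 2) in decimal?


1111011 in decimal = 123

123


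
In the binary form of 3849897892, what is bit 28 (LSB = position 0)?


0b11100101011110001100011110100100, position 28 = 0

0


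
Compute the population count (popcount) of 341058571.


0b10100010101000010010000001011 has 10 set bits

10


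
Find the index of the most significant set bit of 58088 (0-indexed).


0b1110001011101000. Highest set bit at position 15

15


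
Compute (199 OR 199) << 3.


Step 1: 199 | 199 = 199
Step 2: 199 << 3 = 1592

1592


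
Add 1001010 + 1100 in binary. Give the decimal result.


1001010 + 1100 = 1010110 = 86

86


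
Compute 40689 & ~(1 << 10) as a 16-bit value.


40689 & ~(1 << 10) = 39665

39665


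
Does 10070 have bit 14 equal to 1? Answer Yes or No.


0b10011101010110, bit 14 = 0. No

No


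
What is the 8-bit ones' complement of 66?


66 ^ 255 = 189

189


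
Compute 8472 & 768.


0b10000100011000 & 0b1100000000 = 0b100000000 = 256

256


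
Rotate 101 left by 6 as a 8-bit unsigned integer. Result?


Rotate 0b1100101 left by 6 (8-bit) = 0b1011001 = 89

89


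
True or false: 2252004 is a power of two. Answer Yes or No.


0b1000100101110011100100. Multiple bits set => No

No


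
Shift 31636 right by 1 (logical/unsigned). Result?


0b111101110010100 >> 1 = 0b11110111001010 = 15818

15818


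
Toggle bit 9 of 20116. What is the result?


20116 ^ (1 << 9) = 20116 ^ 512 = 19604

19604


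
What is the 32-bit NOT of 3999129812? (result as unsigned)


~0b11101110010111011110000011010100 = 0b10001101000100001111100101011 = 295837483 (32-bit unsigned)

295837483


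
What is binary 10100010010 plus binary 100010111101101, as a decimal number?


10100010010 + 100010111101101 = 100101011111111 = 19199

19199


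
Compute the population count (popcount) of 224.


0b11100000 has 3 set bits

3


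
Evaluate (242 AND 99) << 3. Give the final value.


Step 1: 242 & 99 = 98
Step 2: 98 << 3 = 784

784


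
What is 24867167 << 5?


0b1011110110111000101011111 << 5 = 0b101111011011100010101111100000 = 795749344

795749344


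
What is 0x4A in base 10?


4A hex = 74 decimal

74


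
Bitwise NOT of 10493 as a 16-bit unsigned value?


~0b10100011111101 = 0b1101011100000010 = 55042 (16-bit unsigned)

55042


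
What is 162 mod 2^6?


162 & 63 = 34

34


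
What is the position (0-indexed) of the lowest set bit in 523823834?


0b11111001110001110101011011010. Lowest set bit at position 1

1


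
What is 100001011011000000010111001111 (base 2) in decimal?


100001011011000000010111001111 in decimal = 560727503

560727503


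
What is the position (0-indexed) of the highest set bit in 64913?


0b1111110110010001. Highest set bit at position 15

15


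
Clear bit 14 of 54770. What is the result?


54770 & ~(1 << 14) = 38386

38386


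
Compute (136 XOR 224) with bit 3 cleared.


Step 1: 136 ^ 224 = 104
Step 2: 104 & ~(1 << 3) = 96

96


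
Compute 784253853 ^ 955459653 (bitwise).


0b101110101111101100001110011101 ^ 0b111000111100110010100001000101 = 0b10110010011011110101111011000 = 374205400

374205400


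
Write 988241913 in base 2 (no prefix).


988241913 = 111010111001110101111111111001 in binary

111010111001110101111111111001


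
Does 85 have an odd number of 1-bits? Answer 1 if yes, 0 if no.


0b1010101 has 4 ones => parity 0

0


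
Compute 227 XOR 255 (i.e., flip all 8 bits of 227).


227 ^ 255 = 28

28


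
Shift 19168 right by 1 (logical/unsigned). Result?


0b100101011100000 >> 1 = 0b10010101110000 = 9584

9584


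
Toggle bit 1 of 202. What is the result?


202 ^ (1 << 1) = 202 ^ 2 = 200

200


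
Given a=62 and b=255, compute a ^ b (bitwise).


62 ^ 255 = 193

193


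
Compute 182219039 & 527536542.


0b1010110111000111000100011111 & 0b11111011100011001000110011110 = 0b1010010100000001000100011110 = 173019422

173019422


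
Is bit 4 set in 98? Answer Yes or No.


0b1100010, bit 4 = 0. No

No


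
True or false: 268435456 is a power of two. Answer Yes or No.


0b10000000000000000000000000000. Only one bit set => Yes

Yes


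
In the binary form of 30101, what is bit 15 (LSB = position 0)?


0b111010110010101, position 15 = 0

0


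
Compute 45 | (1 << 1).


45 | (1 << 1) = 45 | 2 = 47

47


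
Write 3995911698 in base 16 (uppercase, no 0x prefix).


3995911698 = EE2CC612 hex

EE2CC612


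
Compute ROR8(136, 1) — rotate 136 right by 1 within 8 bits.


Rotate 0b10001000 right by 1 (8-bit) = 0b1000100 = 68

68


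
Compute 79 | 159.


0b1001111 | 0b10011111 = 0b11011111 = 223

223


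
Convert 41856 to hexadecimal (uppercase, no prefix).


41856 = A380 hex

A380


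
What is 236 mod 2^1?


236 & 1 = 0

0


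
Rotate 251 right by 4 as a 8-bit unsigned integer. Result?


Rotate 0b11111011 right by 4 (8-bit) = 0b10111111 = 191

191


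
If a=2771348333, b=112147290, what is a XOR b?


2771348333 ^ 112147290 = 2743095351

2743095351


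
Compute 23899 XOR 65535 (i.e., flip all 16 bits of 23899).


23899 ^ 65535 = 41636

41636


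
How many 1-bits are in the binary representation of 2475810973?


0b10010011100100011110000010011101 has 15 set bits

15


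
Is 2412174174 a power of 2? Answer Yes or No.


0b10001111110001101101101101011110. Multiple bits set => No

No


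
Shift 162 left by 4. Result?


0b10100010 << 4 = 0b101000100000 = 2592

2592


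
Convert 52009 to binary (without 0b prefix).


52009 = 1100101100101001 in binary

1100101100101001


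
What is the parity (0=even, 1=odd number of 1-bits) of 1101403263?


0b1000001101001100001010001111111 has 15 ones => parity 1

1


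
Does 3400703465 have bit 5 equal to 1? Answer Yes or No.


0b11001010101100101001110111101001, bit 5 = 1. Yes

Yes


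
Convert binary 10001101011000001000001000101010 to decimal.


10001101011000001000001000101010 in decimal = 2371912234

2371912234


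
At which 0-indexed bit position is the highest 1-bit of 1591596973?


0b1011110110111011101011110101101. Highest set bit at position 30

30


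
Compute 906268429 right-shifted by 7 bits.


0b110110000001001000111100001101 >> 7 = 0b11011000000100100011110 = 7080222

7080222


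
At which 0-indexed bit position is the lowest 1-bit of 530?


0b1000010010. Lowest set bit at position 1

1


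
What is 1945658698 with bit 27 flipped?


1945658698 ^ (1 << 27) = 1945658698 ^ 134217728 = 2079876426

2079876426


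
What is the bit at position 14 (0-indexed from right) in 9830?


0b10011001100110, position 14 = 0

0


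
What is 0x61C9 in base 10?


61C9 hex = 25033 decimal

25033


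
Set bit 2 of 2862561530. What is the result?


2862561530 | (1 << 2) = 2862561530 | 4 = 2862561534

2862561534


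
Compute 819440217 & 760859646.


0b110000110101111010101001011001 & 0b101101010110011100101111111110 = 0b100000010100011000101001011000 = 542214744

542214744


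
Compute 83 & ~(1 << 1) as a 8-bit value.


83 & ~(1 << 1) = 81

81


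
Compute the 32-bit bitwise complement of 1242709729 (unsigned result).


~0b1001010000100100011111011100001 = 0b10110101111011011100000100011110 = 3052257566 (32-bit unsigned)

3052257566


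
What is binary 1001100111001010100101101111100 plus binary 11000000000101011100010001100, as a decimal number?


1001100111001010100101101111100 + 11000000000101011100010001100 = 1100100111010000000010000001000 = 1692926984

1692926984


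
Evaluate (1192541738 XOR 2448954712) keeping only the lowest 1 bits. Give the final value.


Step 1: 1192541738 ^ 2448954712 = 3605834610
Step 2: 3605834610 & 1 = 0

0


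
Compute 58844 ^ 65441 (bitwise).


0b1110010111011100 ^ 0b1111111110100001 = 0b1101001111101 = 6781

6781


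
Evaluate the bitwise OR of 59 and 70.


0b111011 | 0b1000110 = 0b1111111 = 127

127


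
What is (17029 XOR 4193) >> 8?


Step 1: 17029 ^ 4193 = 21220
Step 2: 21220 >> 8 = 82

82


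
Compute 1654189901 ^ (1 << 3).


1654189901 ^ (1 << 3) = 1654189901 ^ 8 = 1654189893

1654189893


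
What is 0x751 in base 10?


751 hex = 1873 decimal

1873


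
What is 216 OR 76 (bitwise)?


0b11011000 | 0b1001100 = 0b11011100 = 220

220


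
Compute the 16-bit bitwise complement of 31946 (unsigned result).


~0b111110011001010 = 0b1000001100110101 = 33589 (16-bit unsigned)

33589


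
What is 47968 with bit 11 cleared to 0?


47968 & ~(1 << 11) = 45920

45920


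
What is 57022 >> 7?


0b1101111010111110 >> 7 = 0b110111101 = 445

445


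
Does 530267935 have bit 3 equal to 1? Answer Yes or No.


0b11111100110110011111100011111, bit 3 = 1. Yes

Yes


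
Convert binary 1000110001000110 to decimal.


1000110001000110 in decimal = 35910

35910


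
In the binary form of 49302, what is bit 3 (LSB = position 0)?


0b1100000010010110, position 3 = 0

0


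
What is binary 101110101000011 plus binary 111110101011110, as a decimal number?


101110101000011 + 111110101011110 = 1101101010100001 = 55969

55969


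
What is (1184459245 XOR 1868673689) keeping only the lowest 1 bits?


Step 1: 1184459245 ^ 1868673689 = 704174964
Step 2: 704174964 & 1 = 0

0


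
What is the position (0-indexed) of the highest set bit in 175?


0b10101111. Highest set bit at position 7

7


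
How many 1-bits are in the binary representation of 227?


0b11100011 has 5 set bits

5


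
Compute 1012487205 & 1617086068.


0b111100010110010101010000100101 & 0b1100000011000101100011001110100 = 0b100000010000000100010000100100 = 541082660

541082660


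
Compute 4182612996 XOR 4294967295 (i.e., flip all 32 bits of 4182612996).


4182612996 ^ 4294967295 = 112354299

112354299


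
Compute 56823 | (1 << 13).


56823 | (1 << 13) = 56823 | 8192 = 65015

65015


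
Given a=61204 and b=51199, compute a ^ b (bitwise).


61204 ^ 51199 = 10475

10475


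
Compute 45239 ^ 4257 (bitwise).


0b1011000010110111 ^ 0b1000010100001 = 0b1010000000010110 = 40982

40982


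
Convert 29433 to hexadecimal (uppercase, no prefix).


29433 = 72F9 hex

72F9


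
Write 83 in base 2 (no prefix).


83 = 1010011 in binary

1010011


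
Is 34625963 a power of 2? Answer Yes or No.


0b10000100000101100110101011. Multiple bits set => No

No


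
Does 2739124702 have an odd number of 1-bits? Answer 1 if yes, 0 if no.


0b10100011010000111011100111011110 has 18 ones => parity 0

0


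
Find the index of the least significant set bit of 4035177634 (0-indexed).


0b11110000100000111110110010100010. Lowest set bit at position 1

1


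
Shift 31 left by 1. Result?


0b11111 << 1 = 0b111110 = 62

62


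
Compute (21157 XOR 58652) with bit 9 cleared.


Step 1: 21157 ^ 58652 = 47033
Step 2: 47033 & ~(1 << 9) = 46521

46521


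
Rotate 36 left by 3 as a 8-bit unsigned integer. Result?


Rotate 0b100100 left by 3 (8-bit) = 0b100001 = 33

33


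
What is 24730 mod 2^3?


24730 & 7 = 2

2


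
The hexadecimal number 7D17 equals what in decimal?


7D17 hex = 32023 decimal

32023


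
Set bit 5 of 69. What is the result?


69 | (1 << 5) = 69 | 32 = 101

101


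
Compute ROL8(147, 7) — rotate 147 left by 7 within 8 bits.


Rotate 0b10010011 left by 7 (8-bit) = 0b11001001 = 201

201


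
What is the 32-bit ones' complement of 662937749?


662937749 ^ 4294967295 = 3632029546

3632029546


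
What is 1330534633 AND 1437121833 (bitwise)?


0b1001111010011100101100011101001 & 0b1010101101010001011110100101001 = 0b1000101000010000001100000101001 = 1158158377

1158158377


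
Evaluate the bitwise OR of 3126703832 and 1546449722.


0b10111010010111011011011011011000 | 0b1011100001011001111001100111010 = 0b11111110011111011111011111111010 = 4269668346

4269668346


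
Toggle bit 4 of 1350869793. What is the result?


1350869793 ^ (1 << 4) = 1350869793 ^ 16 = 1350869809

1350869809


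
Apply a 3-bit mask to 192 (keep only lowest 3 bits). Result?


192 & 7 = 0

0


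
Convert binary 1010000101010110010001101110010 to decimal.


1010000101010110010001101110010 in decimal = 1353393010

1353393010


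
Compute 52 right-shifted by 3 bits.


0b110100 >> 3 = 0b110 = 6

6


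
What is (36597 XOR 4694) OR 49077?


Step 1: 36597 ^ 4694 = 40099
Step 2: 40099 | 49077 = 49079

49079


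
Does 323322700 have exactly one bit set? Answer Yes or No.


0b10011010001011000001101001100. Multiple bits set => No

No


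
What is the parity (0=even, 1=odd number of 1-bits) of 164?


0b10100100 has 3 ones => parity 1

1


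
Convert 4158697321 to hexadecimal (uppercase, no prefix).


4158697321 = F7E0AF69 hex

F7E0AF69


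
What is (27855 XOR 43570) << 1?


Step 1: 27855 ^ 43570 = 50941
Step 2: 50941 << 1 = 101882

101882


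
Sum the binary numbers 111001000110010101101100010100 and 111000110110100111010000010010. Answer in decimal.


111001000110010101101100010100 + 111000110110100111010000010010 = 1110001111100111100111100100110 = 1911803686

1911803686


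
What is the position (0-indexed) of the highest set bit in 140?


0b10001100. Highest set bit at position 7

7


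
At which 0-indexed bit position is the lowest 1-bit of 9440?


0b10010011100000. Lowest set bit at position 5

5


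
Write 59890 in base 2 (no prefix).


59890 = 1110100111110010 in binary

1110100111110010


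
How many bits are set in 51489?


0b1100100100100001 has 6 set bits

6


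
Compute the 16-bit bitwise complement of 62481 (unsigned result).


~0b1111010000010001 = 0b101111101110 = 3054 (16-bit unsigned)

3054


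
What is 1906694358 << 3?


0b1110001101001011101100011010110 << 3 = 0b1110001101001011101100011010110000 = 15253554864

15253554864


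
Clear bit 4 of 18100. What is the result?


18100 & ~(1 << 4) = 18084

18084


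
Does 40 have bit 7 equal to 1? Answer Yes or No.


0b101000, bit 7 = 0. No

No


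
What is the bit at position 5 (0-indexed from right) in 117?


0b1110101, position 5 = 1

1


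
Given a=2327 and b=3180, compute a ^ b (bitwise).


2327 ^ 3180 = 1403

1403


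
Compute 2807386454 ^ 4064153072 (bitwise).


0b10100111010101010101000101010110 ^ 0b11110010001111100000110111110000 = 0b1010101011010110101110010100110 = 1433099430

1433099430


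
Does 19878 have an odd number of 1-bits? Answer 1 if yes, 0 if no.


0b100110110100110 has 8 ones => parity 0

0


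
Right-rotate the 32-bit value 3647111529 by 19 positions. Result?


Rotate 0b11011001011000101000000101101001 right by 19 (32-bit) = 0b1010000001011010011101100101100 = 1345141548

1345141548


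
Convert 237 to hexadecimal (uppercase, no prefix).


237 = ED hex

ED


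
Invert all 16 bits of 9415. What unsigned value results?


9415 ^ 65535 = 56120

56120


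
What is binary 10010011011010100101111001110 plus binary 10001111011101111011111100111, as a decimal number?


10010011011010100101111001110 + 10001111011101111011111100111 = 100100010111000100001110110101 = 610026421

610026421


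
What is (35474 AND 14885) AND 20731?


Step 1: 35474 & 14885 = 2560
Step 2: 2560 & 20731 = 0

0


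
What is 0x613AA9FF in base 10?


613AA9FF hex = 1631234559 decimal

1631234559


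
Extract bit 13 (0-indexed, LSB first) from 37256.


0b1001000110001000, position 13 = 0

0


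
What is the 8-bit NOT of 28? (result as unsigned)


~0b11100 = 0b11100011 = 227 (8-bit unsigned)

227


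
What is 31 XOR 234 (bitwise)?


0b11111 ^ 0b11101010 = 0b11110101 = 245

245


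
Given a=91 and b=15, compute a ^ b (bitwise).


91 ^ 15 = 84

84


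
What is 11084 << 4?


0b10101101001100 << 4 = 0b101011010011000000 = 177344

177344


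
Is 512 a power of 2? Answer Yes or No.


0b1000000000. Only one bit set => Yes

Yes


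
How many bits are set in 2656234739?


0b10011110010100101110110011110011 has 19 set bits

19


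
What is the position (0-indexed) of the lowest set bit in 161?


0b10100001. Lowest set bit at position 0

0


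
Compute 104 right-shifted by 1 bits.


0b1101000 >> 1 = 0b110100 = 52

52


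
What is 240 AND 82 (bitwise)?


0b11110000 & 0b1010010 = 0b1010000 = 80

80


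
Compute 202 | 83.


0b11001010 | 0b1010011 = 0b11011011 = 219

219


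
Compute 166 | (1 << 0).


166 | (1 << 0) = 166 | 1 = 167

167


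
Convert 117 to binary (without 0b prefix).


117 = 1110101 in binary

1110101


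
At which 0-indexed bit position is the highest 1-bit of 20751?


0b101000100001111. Highest set bit at position 14

14


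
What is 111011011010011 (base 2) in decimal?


111011011010011 in decimal = 30419

30419


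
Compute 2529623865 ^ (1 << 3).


2529623865 ^ (1 << 3) = 2529623865 ^ 8 = 2529623857

2529623857


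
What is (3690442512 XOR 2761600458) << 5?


Step 1: 3690442512 ^ 2761600458 = 2137850586
Step 2: 2137850586 << 5 = 68411218752

68411218752


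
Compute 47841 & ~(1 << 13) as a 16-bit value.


47841 & ~(1 << 13) = 39649

39649


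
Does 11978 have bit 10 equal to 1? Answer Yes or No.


0b10111011001010, bit 10 = 1. Yes

Yes


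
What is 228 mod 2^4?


228 & 15 = 4

4


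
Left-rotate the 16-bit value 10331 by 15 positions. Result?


Rotate 0b10100001011011 left by 15 (16-bit) = 0b1001010000101101 = 37933

37933


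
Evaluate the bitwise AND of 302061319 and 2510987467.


0b10010000000010001011100000111 & 0b10010101101010101010000011001011 = 0b10000000000000000000000000011 = 268435459

268435459


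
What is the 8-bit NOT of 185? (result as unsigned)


~0b10111001 = 0b1000110 = 70 (8-bit unsigned)

70


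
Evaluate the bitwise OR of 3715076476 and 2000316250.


0b11011101011011111001000101111100 | 0b1110111001110100110011101011010 = 0b11111111011111111111011101111110 = 4286576510

4286576510


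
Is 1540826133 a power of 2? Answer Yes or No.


0b1011011110101110010010000010101. Multiple bits set => No

No


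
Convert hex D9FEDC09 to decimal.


D9FEDC09 hex = 3657358345 decimal

3657358345


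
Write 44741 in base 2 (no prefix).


44741 = 1010111011000101 in binary

1010111011000101


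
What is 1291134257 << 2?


0b1001100111101010010010100110001 << 2 = 0b100110011110101001001010011000100 = 5164537028

5164537028


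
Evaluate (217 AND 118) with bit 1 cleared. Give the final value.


Step 1: 217 & 118 = 80
Step 2: 80 & ~(1 << 1) = 80

80


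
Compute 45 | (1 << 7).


45 | (1 << 7) = 45 | 128 = 173

173


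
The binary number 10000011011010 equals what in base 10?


10000011011010 in decimal = 8410

8410


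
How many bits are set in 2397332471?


0b10001110111001000110001111110111 has 19 set bits

19


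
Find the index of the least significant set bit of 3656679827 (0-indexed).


0b11011001111101001000000110010011. Lowest set bit at position 0

0


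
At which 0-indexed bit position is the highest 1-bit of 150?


0b10010110. Highest set bit at position 7

7


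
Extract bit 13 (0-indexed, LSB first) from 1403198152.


0b1010011101000110001101011001000, position 13 = 0

0


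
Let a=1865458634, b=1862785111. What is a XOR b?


1865458634 ^ 1862785111 = 3636125

3636125


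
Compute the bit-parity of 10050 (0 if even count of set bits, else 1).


0b10011101000010 has 6 ones => parity 0

0


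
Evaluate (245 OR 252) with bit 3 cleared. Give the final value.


Step 1: 245 | 252 = 253
Step 2: 253 & ~(1 << 3) = 245

245


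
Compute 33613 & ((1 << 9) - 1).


33613 & 511 = 333

333


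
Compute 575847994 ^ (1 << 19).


575847994 ^ (1 << 19) = 575847994 ^ 524288 = 576372282

576372282


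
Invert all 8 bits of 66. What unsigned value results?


66 ^ 255 = 189

189


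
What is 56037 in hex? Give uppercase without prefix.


56037 = DAE5 hex

DAE5


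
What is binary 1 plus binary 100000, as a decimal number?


1 + 100000 = 100001 = 33

33
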